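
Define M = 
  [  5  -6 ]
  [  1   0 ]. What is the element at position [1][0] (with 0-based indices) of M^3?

19

Characteristic polynomial: t^2 - 5t + 6 = (t - 3)(t - 2), so the eigenvalues are 2, 3.
t=2: eigenvector (2, 1).
t=3: eigenvector (3, 1).
P = [[2, 3], [1, 1]], D = diag(2, 3), P⁻¹ = [[-1, 3], [1, -2]].
M³ = P·diag(8, 27)·P⁻¹ = [[65, -114], [19, -30]].
The requested entry is 19.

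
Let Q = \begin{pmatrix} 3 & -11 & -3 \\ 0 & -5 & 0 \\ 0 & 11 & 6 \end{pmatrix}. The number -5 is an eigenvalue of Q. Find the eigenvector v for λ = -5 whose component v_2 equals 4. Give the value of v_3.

Q + 5I = [[8, -11, -3], [0, 0, 0], [0, 11, 11]].
Solving (Q + 5I)v = 0 gives the eigenspace spanned by (4, 4, -4).
With v_2 = 4, v = (4, 4, -4), so v_3 = -4.

-4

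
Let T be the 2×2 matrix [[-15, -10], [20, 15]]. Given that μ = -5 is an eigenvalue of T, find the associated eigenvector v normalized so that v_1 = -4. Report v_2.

4

T + 5I = [[-10, -10], [20, 20]].
Solving (T + 5I)v = 0 gives the eigenspace spanned by (-4, 4).
With v_1 = -4, v = (-4, 4), so v_2 = 4.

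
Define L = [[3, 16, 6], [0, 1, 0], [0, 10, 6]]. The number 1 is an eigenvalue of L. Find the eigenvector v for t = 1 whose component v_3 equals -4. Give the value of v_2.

L − 1I = [[2, 16, 6], [0, 0, 0], [0, 10, 5]].
Solving (L − 1I)v = 0 gives the eigenspace spanned by (-4, 2, -4).
With v_3 = -4, v = (-4, 2, -4), so v_2 = 2.

2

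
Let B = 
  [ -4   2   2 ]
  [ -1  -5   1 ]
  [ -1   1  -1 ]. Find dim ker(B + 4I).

B + 4I = [[0, 2, 2], [-1, -1, 1], [-1, 1, 3]].
This matrix has rank 2, so its null space has dimension 3 − 2 = 1.

1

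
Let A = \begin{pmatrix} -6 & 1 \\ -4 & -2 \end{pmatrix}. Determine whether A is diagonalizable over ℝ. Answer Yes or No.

Characteristic polynomial: p(μ) = μ^2 + 8μ + 16 = (μ + 4)^2.
μ = -4 has algebraic multiplicity 2; rank(A + 4I) = 1, so geometric multiplicity = 1.
Geometric multiplicity < algebraic multiplicity, so A is not diagonalizable.

No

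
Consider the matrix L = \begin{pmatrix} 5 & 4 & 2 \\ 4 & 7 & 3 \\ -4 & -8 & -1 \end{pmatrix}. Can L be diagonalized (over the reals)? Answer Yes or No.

Characteristic polynomial: p(t) = t^3 - 11t^2 + 39t - 45 = (t - 5)(t - 3)^2.
t = 3 has algebraic multiplicity 2; rank(L − 3I) = 2, so geometric multiplicity = 1.
Geometric multiplicity < algebraic multiplicity, so L is not diagonalizable.

No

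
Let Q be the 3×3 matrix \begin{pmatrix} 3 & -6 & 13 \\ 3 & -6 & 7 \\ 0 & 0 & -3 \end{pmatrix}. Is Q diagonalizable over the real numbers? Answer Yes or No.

Characteristic polynomial: p(s) = s^3 + 6s^2 + 9s = s(s + 3)^2.
s = -3 has algebraic multiplicity 2; rank(Q + 3I) = 2, so geometric multiplicity = 1.
Geometric multiplicity < algebraic multiplicity, so Q is not diagonalizable.

No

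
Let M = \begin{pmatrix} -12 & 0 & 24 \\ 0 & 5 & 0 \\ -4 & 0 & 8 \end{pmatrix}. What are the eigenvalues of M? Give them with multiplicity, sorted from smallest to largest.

-4, 0, 5

Characteristic polynomial: p(t) = t^3 - t^2 - 20t = t(t - 5)(t + 4).
Roots (with multiplicity): -4, 0, 5.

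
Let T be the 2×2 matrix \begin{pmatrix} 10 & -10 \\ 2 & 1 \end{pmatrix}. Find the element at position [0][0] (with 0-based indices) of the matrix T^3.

580

Characteristic polynomial: r^2 - 11r + 30 = (r - 6)(r - 5), so the eigenvalues are 5, 6.
r=6: eigenvector (5, 2).
r=5: eigenvector (2, 1).
P = [[5, 2], [2, 1]], D = diag(6, 5), P⁻¹ = [[1, -2], [-2, 5]].
T³ = P·diag(216, 125)·P⁻¹ = [[580, -910], [182, -239]].
The requested entry is 580.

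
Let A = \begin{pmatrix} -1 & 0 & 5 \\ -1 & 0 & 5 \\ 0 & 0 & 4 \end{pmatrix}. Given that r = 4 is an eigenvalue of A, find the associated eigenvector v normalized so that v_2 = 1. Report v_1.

A − 4I = [[-5, 0, 5], [-1, -4, 5], [0, 0, 0]].
Solving (A − 4I)v = 0 gives the eigenspace spanned by (1, 1, 1).
With v_2 = 1, v = (1, 1, 1), so v_1 = 1.

1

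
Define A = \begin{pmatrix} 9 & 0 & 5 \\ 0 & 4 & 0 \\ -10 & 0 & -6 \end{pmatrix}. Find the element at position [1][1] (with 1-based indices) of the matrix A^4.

Characteristic polynomial: r^3 - 7r^2 + 8r + 16 = (r - 4)^2(r + 1), so the eigenvalues are -1, 4, 4.
r=-1: eigenvector (-1, 0, 2).
r=4: eigenvector (0, 1, 0).
r=4: eigenvector (-1, 0, 1).
P = [[-1, 0, -1], [0, 1, 0], [2, 0, 1]], D = diag(-1, 4, 4), P⁻¹ = [[1, 0, 1], [0, 1, 0], [-2, 0, -1]].
A⁴ = P·diag(1, 256, 256)·P⁻¹ = [[511, 0, 255], [0, 256, 0], [-510, 0, -254]].
The requested entry is 511.

511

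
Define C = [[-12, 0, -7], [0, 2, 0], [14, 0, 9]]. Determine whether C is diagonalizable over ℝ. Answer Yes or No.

Yes

Characteristic polynomial: p(s) = s^3 + s^2 - 16s + 20 = (s - 2)^2(s + 5).
s = 2 has algebraic multiplicity 2; rank(C − 2I) = 1, so geometric multiplicity = 2.
Every eigenvalue has geometric = algebraic multiplicity, so C is diagonalizable.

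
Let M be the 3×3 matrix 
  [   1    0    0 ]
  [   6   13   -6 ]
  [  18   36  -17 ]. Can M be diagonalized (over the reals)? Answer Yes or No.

Yes

Characteristic polynomial: p(λ) = λ^3 + 3λ^2 - 9λ + 5 = (λ - 1)^2(λ + 5).
λ = 1 has algebraic multiplicity 2; rank(M − 1I) = 1, so geometric multiplicity = 2.
Every eigenvalue has geometric = algebraic multiplicity, so M is diagonalizable.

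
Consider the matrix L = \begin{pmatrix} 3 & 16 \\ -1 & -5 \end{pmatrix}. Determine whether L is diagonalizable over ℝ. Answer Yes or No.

No

Characteristic polynomial: p(λ) = λ^2 + 2λ + 1 = (λ + 1)^2.
λ = -1 has algebraic multiplicity 2; rank(L + 1I) = 1, so geometric multiplicity = 1.
Geometric multiplicity < algebraic multiplicity, so L is not diagonalizable.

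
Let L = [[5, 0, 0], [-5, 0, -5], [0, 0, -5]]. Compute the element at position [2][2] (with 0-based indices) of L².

25

Characteristic polynomial: r^3 - 25r = r(r - 5)(r + 5), so the eigenvalues are -5, 0, 5.
r=5: eigenvector (1, -1, 0).
r=0: eigenvector (0, 1, 0).
r=-5: eigenvector (0, 1, 1).
P = [[1, 0, 0], [-1, 1, 1], [0, 0, 1]], D = diag(5, 0, -5), P⁻¹ = [[1, 0, 0], [1, 1, -1], [0, 0, 1]].
L² = P·diag(25, 0, 25)·P⁻¹ = [[25, 0, 0], [-25, 0, 25], [0, 0, 25]].
The requested entry is 25.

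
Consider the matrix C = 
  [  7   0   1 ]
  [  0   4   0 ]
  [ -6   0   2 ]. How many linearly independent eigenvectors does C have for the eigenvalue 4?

2

C − 4I = [[3, 0, 1], [0, 0, 0], [-6, 0, -2]].
This matrix has rank 1, so its null space has dimension 3 − 1 = 2.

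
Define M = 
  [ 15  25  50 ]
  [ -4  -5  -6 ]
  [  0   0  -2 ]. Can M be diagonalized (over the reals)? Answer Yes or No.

Characteristic polynomial: p(s) = s^3 - 8s^2 + 5s + 50 = (s - 5)^2(s + 2).
s = 5 has algebraic multiplicity 2; rank(M − 5I) = 2, so geometric multiplicity = 1.
Geometric multiplicity < algebraic multiplicity, so M is not diagonalizable.

No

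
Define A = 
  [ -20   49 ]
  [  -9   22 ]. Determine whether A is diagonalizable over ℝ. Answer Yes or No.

No

Characteristic polynomial: p(s) = s^2 - 2s + 1 = (s - 1)^2.
s = 1 has algebraic multiplicity 2; rank(A − 1I) = 1, so geometric multiplicity = 1.
Geometric multiplicity < algebraic multiplicity, so A is not diagonalizable.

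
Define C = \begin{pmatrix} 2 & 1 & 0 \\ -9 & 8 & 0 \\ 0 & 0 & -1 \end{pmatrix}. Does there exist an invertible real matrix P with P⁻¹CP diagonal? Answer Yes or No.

Characteristic polynomial: p(r) = r^3 - 9r^2 + 15r + 25 = (r - 5)^2(r + 1).
r = 5 has algebraic multiplicity 2; rank(C − 5I) = 2, so geometric multiplicity = 1.
Geometric multiplicity < algebraic multiplicity, so C is not diagonalizable.

No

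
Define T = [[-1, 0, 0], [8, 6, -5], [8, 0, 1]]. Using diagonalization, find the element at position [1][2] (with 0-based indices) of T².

Characteristic polynomial: μ^3 - 6μ^2 - μ + 6 = (μ - 6)(μ - 1)(μ + 1), so the eigenvalues are -1, 1, 6.
μ=-1: eigenvector (1, -4, -4).
μ=6: eigenvector (0, 1, 0).
μ=1: eigenvector (0, 1, 1).
P = [[1, 0, 0], [-4, 1, 1], [-4, 0, 1]], D = diag(-1, 6, 1), P⁻¹ = [[1, 0, 0], [0, 1, -1], [4, 0, 1]].
T² = P·diag(1, 36, 1)·P⁻¹ = [[1, 0, 0], [0, 36, -35], [0, 0, 1]].
The requested entry is -35.

-35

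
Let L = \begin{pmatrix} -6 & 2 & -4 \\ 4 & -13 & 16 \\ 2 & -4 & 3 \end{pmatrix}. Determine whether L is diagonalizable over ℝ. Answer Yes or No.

Yes

Characteristic polynomial: p(s) = s^3 + 16s^2 + 85s + 150 = (s + 5)^2(s + 6).
s = -5 has algebraic multiplicity 2; rank(L + 5I) = 1, so geometric multiplicity = 2.
Every eigenvalue has geometric = algebraic multiplicity, so L is diagonalizable.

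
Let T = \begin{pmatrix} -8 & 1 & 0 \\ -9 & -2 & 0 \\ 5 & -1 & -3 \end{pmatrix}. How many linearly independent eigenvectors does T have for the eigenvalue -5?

1

T + 5I = [[-3, 1, 0], [-9, 3, 0], [5, -1, 2]].
This matrix has rank 2, so its null space has dimension 3 − 2 = 1.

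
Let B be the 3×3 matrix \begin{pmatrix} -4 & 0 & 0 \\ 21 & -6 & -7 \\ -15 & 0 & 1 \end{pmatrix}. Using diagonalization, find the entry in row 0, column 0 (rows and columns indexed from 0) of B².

Characteristic polynomial: s^3 + 9s^2 + 14s - 24 = (s - 1)(s + 4)(s + 6), so the eigenvalues are -6, -4, 1.
s=-6: eigenvector (0, 1, 0).
s=-4: eigenvector (1, 0, 3).
s=1: eigenvector (0, -1, 1).
P = [[0, 1, 0], [1, 0, -1], [0, 3, 1]], D = diag(-6, -4, 1), P⁻¹ = [[-3, 1, 1], [1, 0, 0], [-3, 0, 1]].
B² = P·diag(36, 16, 1)·P⁻¹ = [[16, 0, 0], [-105, 36, 35], [45, 0, 1]].
The requested entry is 16.

16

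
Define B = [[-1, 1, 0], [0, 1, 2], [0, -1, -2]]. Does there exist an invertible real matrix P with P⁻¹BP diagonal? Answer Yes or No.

No

Characteristic polynomial: p(t) = t^3 + 2t^2 + t = t(t + 1)^2.
t = -1 has algebraic multiplicity 2; rank(B + 1I) = 2, so geometric multiplicity = 1.
Geometric multiplicity < algebraic multiplicity, so B is not diagonalizable.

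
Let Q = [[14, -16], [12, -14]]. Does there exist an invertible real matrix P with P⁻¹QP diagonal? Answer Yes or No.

Yes

Characteristic polynomial: p(s) = s^2 - 4 = (s - 2)(s + 2).
All 2 eigenvalues are distinct, so Q is diagonalizable.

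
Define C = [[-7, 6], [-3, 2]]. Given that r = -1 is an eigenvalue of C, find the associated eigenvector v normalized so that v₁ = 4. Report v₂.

C + 1I = [[-6, 6], [-3, 3]].
Solving (C + 1I)v = 0 gives the eigenspace spanned by (4, 4).
With v₁ = 4, v = (4, 4), so v₂ = 4.

4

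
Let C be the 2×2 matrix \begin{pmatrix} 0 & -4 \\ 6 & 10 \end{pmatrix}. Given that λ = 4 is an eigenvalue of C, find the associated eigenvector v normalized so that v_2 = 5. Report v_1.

C − 4I = [[-4, -4], [6, 6]].
Solving (C − 4I)v = 0 gives the eigenspace spanned by (-5, 5).
With v_2 = 5, v = (-5, 5), so v_1 = -5.

-5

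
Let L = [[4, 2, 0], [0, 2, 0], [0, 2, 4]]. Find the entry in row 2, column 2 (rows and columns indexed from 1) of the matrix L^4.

Characteristic polynomial: r^3 - 10r^2 + 32r - 32 = (r - 4)^2(r - 2), so the eigenvalues are 2, 4, 4.
r=2: eigenvector (-1, 1, -1).
r=4: eigenvector (1, 0, 0).
r=4: eigenvector (0, 0, 1).
P = [[-1, 1, 0], [1, 0, 0], [-1, 0, 1]], D = diag(2, 4, 4), P⁻¹ = [[0, 1, 0], [1, 1, 0], [0, 1, 1]].
L⁴ = P·diag(16, 256, 256)·P⁻¹ = [[256, 240, 0], [0, 16, 0], [0, 240, 256]].
The requested entry is 16.

16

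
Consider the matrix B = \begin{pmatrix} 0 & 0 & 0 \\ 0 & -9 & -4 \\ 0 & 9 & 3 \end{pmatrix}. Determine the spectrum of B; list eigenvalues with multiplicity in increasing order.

Characteristic polynomial: p(r) = r^3 + 6r^2 + 9r = r(r + 3)^2.
Roots (with multiplicity): -3, -3, 0.

-3, -3, 0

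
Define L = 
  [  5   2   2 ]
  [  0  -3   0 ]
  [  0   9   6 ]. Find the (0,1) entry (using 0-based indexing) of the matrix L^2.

22

Characteristic polynomial: λ^3 - 8λ^2 - 3λ + 90 = (λ - 6)(λ - 5)(λ + 3), so the eigenvalues are -3, 5, 6.
λ=-3: eigenvector (0, 1, -1).
λ=5: eigenvector (1, 0, 0).
λ=6: eigenvector (2, 0, 1).
P = [[0, 1, 2], [1, 0, 0], [-1, 0, 1]], D = diag(-3, 5, 6), P⁻¹ = [[0, 1, 0], [1, -2, -2], [0, 1, 1]].
L² = P·diag(9, 25, 36)·P⁻¹ = [[25, 22, 22], [0, 9, 0], [0, 27, 36]].
The requested entry is 22.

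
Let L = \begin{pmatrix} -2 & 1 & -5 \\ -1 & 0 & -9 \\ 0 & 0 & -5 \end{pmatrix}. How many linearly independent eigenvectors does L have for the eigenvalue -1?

L + 1I = [[-1, 1, -5], [-1, 1, -9], [0, 0, -4]].
This matrix has rank 2, so its null space has dimension 3 − 2 = 1.

1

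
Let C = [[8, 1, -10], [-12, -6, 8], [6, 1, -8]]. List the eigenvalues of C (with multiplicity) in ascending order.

-4, -4, 2

Characteristic polynomial: p(λ) = λ^3 + 6λ^2 - 32 = (λ - 2)(λ + 4)^2.
Roots (with multiplicity): -4, -4, 2.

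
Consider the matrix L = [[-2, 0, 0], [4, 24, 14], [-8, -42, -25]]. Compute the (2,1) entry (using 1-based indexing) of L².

-24

Characteristic polynomial: λ^3 + 3λ^2 - 10λ - 24 = (λ - 3)(λ + 2)(λ + 4), so the eigenvalues are -4, -2, 3.
λ=-4: eigenvector (0, 1, -2).
λ=-2: eigenvector (1, 2, -4).
λ=3: eigenvector (0, 2, -3).
P = [[0, 1, 0], [1, 2, 2], [-2, -4, -3]], D = diag(-4, -2, 3), P⁻¹ = [[-2, -3, -2], [1, 0, 0], [0, 2, 1]].
L² = P·diag(16, 4, 9)·P⁻¹ = [[4, 0, 0], [-24, -12, -14], [48, 42, 37]].
The requested entry is -24.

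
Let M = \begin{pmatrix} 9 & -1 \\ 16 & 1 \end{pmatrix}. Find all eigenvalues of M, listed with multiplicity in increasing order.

5, 5

Characteristic polynomial: p(r) = r^2 - 10r + 25 = (r - 5)^2.
Roots (with multiplicity): 5, 5.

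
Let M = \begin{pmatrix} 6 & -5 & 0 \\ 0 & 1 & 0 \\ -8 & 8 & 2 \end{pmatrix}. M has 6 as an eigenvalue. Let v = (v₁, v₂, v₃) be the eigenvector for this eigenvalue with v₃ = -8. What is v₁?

4

M − 6I = [[0, -5, 0], [0, -5, 0], [-8, 8, -4]].
Solving (M − 6I)v = 0 gives the eigenspace spanned by (4, 0, -8).
With v₃ = -8, v = (4, 0, -8), so v₁ = 4.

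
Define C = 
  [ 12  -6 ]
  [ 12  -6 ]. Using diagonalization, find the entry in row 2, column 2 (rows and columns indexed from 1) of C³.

Characteristic polynomial: μ^2 - 6μ = μ(μ - 6), so the eigenvalues are 0, 6.
μ=0: eigenvector (1, 2).
μ=6: eigenvector (1, 1).
P = [[1, 1], [2, 1]], D = diag(0, 6), P⁻¹ = [[-1, 1], [2, -1]].
C³ = P·diag(0, 216)·P⁻¹ = [[432, -216], [432, -216]].
The requested entry is -216.

-216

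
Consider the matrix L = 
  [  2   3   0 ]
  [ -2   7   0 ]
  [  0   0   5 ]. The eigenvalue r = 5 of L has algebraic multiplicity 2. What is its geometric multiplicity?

2

L − 5I = [[-3, 3, 0], [-2, 2, 0], [0, 0, 0]].
This matrix has rank 1, so its null space has dimension 3 − 1 = 2.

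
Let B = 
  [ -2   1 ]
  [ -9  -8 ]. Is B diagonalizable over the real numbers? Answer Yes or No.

No

Characteristic polynomial: p(μ) = μ^2 + 10μ + 25 = (μ + 5)^2.
μ = -5 has algebraic multiplicity 2; rank(B + 5I) = 1, so geometric multiplicity = 1.
Geometric multiplicity < algebraic multiplicity, so B is not diagonalizable.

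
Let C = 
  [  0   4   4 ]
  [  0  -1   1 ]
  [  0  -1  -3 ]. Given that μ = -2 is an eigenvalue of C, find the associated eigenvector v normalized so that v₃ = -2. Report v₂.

C + 2I = [[2, 4, 4], [0, 1, 1], [0, -1, -1]].
Solving (C + 2I)v = 0 gives the eigenspace spanned by (0, 2, -2).
With v₃ = -2, v = (0, 2, -2), so v₂ = 2.

2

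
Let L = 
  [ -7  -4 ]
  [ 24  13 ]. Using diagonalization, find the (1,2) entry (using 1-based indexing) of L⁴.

Characteristic polynomial: μ^2 - 6μ + 5 = (μ - 5)(μ - 1), so the eigenvalues are 1, 5.
μ=5: eigenvector (-1, 3).
μ=1: eigenvector (1, -2).
P = [[-1, 1], [3, -2]], D = diag(5, 1), P⁻¹ = [[2, 1], [3, 1]].
L⁴ = P·diag(625, 1)·P⁻¹ = [[-1247, -624], [3744, 1873]].
The requested entry is -624.

-624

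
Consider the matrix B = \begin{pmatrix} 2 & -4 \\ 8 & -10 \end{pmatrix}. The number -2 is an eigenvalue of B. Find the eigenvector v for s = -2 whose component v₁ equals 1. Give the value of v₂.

B + 2I = [[4, -4], [8, -8]].
Solving (B + 2I)v = 0 gives the eigenspace spanned by (1, 1).
With v₁ = 1, v = (1, 1), so v₂ = 1.

1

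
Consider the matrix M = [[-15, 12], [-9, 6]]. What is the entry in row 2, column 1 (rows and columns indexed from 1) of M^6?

Characteristic polynomial: r^2 + 9r + 18 = (r + 3)(r + 6), so the eigenvalues are -6, -3.
r=-6: eigenvector (4, 3).
r=-3: eigenvector (1, 1).
P = [[4, 1], [3, 1]], D = diag(-6, -3), P⁻¹ = [[1, -1], [-3, 4]].
M⁶ = P·diag(46656, 729)·P⁻¹ = [[184437, -183708], [137781, -137052]].
The requested entry is 137781.

137781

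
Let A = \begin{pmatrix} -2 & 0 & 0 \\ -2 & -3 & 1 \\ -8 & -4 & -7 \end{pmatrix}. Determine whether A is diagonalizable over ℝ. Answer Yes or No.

Characteristic polynomial: p(μ) = μ^3 + 12μ^2 + 45μ + 50 = (μ + 2)(μ + 5)^2.
μ = -5 has algebraic multiplicity 2; rank(A + 5I) = 2, so geometric multiplicity = 1.
Geometric multiplicity < algebraic multiplicity, so A is not diagonalizable.

No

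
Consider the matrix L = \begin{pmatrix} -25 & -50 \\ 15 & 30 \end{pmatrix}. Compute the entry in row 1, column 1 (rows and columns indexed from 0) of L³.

Characteristic polynomial: λ^2 - 5λ = λ(λ - 5), so the eigenvalues are 0, 5.
λ=5: eigenvector (-5, 3).
λ=0: eigenvector (2, -1).
P = [[-5, 2], [3, -1]], D = diag(5, 0), P⁻¹ = [[1, 2], [3, 5]].
L³ = P·diag(125, 0)·P⁻¹ = [[-625, -1250], [375, 750]].
The requested entry is 750.

750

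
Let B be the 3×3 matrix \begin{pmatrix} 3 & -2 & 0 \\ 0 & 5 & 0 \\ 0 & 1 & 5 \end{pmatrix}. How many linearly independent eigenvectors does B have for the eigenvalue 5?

B − 5I = [[-2, -2, 0], [0, 0, 0], [0, 1, 0]].
This matrix has rank 2, so its null space has dimension 3 − 2 = 1.

1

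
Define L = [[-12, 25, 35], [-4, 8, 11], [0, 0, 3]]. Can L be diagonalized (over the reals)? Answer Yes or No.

No

Characteristic polynomial: p(λ) = λ^3 + λ^2 - 8λ - 12 = (λ - 3)(λ + 2)^2.
λ = -2 has algebraic multiplicity 2; rank(L + 2I) = 2, so geometric multiplicity = 1.
Geometric multiplicity < algebraic multiplicity, so L is not diagonalizable.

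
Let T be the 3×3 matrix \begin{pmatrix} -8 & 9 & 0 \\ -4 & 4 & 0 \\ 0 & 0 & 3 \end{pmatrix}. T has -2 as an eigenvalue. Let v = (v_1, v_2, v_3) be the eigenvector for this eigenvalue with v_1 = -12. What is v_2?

-8

T + 2I = [[-6, 9, 0], [-4, 6, 0], [0, 0, 5]].
Solving (T + 2I)v = 0 gives the eigenspace spanned by (-12, -8, 0).
With v_1 = -12, v = (-12, -8, 0), so v_2 = -8.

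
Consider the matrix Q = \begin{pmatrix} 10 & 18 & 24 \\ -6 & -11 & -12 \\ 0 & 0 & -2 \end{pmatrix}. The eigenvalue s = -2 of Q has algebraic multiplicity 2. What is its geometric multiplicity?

Q + 2I = [[12, 18, 24], [-6, -9, -12], [0, 0, 0]].
This matrix has rank 1, so its null space has dimension 3 − 1 = 2.

2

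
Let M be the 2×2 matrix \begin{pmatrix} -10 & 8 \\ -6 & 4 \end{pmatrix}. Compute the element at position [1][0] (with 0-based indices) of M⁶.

12096

Characteristic polynomial: r^2 + 6r + 8 = (r + 2)(r + 4), so the eigenvalues are -4, -2.
r=-4: eigenvector (4, 3).
r=-2: eigenvector (1, 1).
P = [[4, 1], [3, 1]], D = diag(-4, -2), P⁻¹ = [[1, -1], [-3, 4]].
M⁶ = P·diag(4096, 64)·P⁻¹ = [[16192, -16128], [12096, -12032]].
The requested entry is 12096.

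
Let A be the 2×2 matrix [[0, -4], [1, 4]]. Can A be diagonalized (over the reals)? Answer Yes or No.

Characteristic polynomial: p(r) = r^2 - 4r + 4 = (r - 2)^2.
r = 2 has algebraic multiplicity 2; rank(A − 2I) = 1, so geometric multiplicity = 1.
Geometric multiplicity < algebraic multiplicity, so A is not diagonalizable.

No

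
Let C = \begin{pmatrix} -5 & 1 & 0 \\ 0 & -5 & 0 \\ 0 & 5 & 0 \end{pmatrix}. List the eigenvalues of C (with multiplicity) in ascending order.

Characteristic polynomial: p(s) = s^3 + 10s^2 + 25s = s(s + 5)^2.
Roots (with multiplicity): -5, -5, 0.

-5, -5, 0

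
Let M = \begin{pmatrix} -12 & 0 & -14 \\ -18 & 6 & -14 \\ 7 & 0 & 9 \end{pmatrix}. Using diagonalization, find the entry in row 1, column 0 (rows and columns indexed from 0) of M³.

Characteristic polynomial: r^3 - 3r^2 - 28r + 60 = (r - 6)(r - 2)(r + 5), so the eigenvalues are -5, 2, 6.
r=2: eigenvector (-1, -1, 1).
r=-5: eigenvector (-2, -2, 1).
r=6: eigenvector (0, 1, 0).
P = [[-1, -2, 0], [-1, -2, 1], [1, 1, 0]], D = diag(2, -5, 6), P⁻¹ = [[1, 0, 2], [-1, 0, -1], [-1, 1, 0]].
M³ = P·diag(8, -125, 216)·P⁻¹ = [[-258, 0, -266], [-474, 216, -266], [133, 0, 141]].
The requested entry is -474.

-474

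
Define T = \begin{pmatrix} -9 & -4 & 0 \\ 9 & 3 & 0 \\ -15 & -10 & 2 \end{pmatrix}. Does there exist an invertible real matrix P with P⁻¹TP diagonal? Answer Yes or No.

Characteristic polynomial: p(s) = s^3 + 4s^2 - 3s - 18 = (s - 2)(s + 3)^2.
s = -3 has algebraic multiplicity 2; rank(T + 3I) = 2, so geometric multiplicity = 1.
Geometric multiplicity < algebraic multiplicity, so T is not diagonalizable.

No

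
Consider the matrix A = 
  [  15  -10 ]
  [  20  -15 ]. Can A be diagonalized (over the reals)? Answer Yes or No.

Characteristic polynomial: p(λ) = λ^2 - 25 = (λ - 5)(λ + 5).
All 2 eigenvalues are distinct, so A is diagonalizable.

Yes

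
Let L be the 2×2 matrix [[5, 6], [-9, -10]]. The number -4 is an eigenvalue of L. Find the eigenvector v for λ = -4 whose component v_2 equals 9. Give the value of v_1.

-6

L + 4I = [[9, 6], [-9, -6]].
Solving (L + 4I)v = 0 gives the eigenspace spanned by (-6, 9).
With v_2 = 9, v = (-6, 9), so v_1 = -6.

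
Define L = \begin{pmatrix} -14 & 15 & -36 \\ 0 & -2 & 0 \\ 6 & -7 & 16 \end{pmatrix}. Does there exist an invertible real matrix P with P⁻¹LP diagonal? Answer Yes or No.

Characteristic polynomial: p(λ) = λ^3 - 12λ - 16 = (λ - 4)(λ + 2)^2.
λ = -2 has algebraic multiplicity 2; rank(L + 2I) = 2, so geometric multiplicity = 1.
Geometric multiplicity < algebraic multiplicity, so L is not diagonalizable.

No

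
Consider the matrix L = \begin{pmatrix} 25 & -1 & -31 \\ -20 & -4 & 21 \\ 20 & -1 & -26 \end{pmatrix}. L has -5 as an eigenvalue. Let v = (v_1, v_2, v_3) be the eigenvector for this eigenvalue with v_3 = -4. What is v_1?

-4

L + 5I = [[30, -1, -31], [-20, 1, 21], [20, -1, -21]].
Solving (L + 5I)v = 0 gives the eigenspace spanned by (-4, 4, -4).
With v_3 = -4, v = (-4, 4, -4), so v_1 = -4.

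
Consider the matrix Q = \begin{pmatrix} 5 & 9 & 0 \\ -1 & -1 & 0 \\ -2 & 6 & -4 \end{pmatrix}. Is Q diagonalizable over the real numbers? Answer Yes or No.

Characteristic polynomial: p(r) = r^3 - 12r + 16 = (r - 2)^2(r + 4).
r = 2 has algebraic multiplicity 2; rank(Q − 2I) = 2, so geometric multiplicity = 1.
Geometric multiplicity < algebraic multiplicity, so Q is not diagonalizable.

No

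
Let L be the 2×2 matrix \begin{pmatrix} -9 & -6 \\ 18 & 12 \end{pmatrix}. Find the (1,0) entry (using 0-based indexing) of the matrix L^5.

Characteristic polynomial: λ^2 - 3λ = λ(λ - 3), so the eigenvalues are 0, 3.
λ=0: eigenvector (2, -3).
λ=3: eigenvector (1, -2).
P = [[2, 1], [-3, -2]], D = diag(0, 3), P⁻¹ = [[2, 1], [-3, -2]].
L⁵ = P·diag(0, 243)·P⁻¹ = [[-729, -486], [1458, 972]].
The requested entry is 1458.

1458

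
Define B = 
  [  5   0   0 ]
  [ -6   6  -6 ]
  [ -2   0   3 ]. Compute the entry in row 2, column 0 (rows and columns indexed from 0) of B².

-16

Characteristic polynomial: μ^3 - 14μ^2 + 63μ - 90 = (μ - 6)(μ - 5)(μ - 3), so the eigenvalues are 3, 5, 6.
μ=5: eigenvector (1, 0, -1).
μ=6: eigenvector (0, 1, 0).
μ=3: eigenvector (0, 2, 1).
P = [[1, 0, 0], [0, 1, 2], [-1, 0, 1]], D = diag(5, 6, 3), P⁻¹ = [[1, 0, 0], [-2, 1, -2], [1, 0, 1]].
B² = P·diag(25, 36, 9)·P⁻¹ = [[25, 0, 0], [-54, 36, -54], [-16, 0, 9]].
The requested entry is -16.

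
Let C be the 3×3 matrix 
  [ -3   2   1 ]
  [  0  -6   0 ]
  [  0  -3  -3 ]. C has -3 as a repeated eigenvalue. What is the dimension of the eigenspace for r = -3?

1

C + 3I = [[0, 2, 1], [0, -3, 0], [0, -3, 0]].
This matrix has rank 2, so its null space has dimension 3 − 2 = 1.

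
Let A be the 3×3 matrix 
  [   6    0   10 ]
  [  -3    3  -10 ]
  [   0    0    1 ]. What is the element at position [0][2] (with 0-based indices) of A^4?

2590

Characteristic polynomial: t^3 - 10t^2 + 27t - 18 = (t - 6)(t - 3)(t - 1), so the eigenvalues are 1, 3, 6.
t=6: eigenvector (1, -1, 0).
t=3: eigenvector (0, 1, 0).
t=1: eigenvector (-2, 2, 1).
P = [[1, 0, -2], [-1, 1, 2], [0, 0, 1]], D = diag(6, 3, 1), P⁻¹ = [[1, 0, 2], [1, 1, 0], [0, 0, 1]].
A⁴ = P·diag(1296, 81, 1)·P⁻¹ = [[1296, 0, 2590], [-1215, 81, -2590], [0, 0, 1]].
The requested entry is 2590.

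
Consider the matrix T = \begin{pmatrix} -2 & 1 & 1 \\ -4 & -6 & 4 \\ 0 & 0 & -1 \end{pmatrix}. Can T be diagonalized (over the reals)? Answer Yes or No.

No

Characteristic polynomial: p(μ) = μ^3 + 9μ^2 + 24μ + 16 = (μ + 1)(μ + 4)^2.
μ = -4 has algebraic multiplicity 2; rank(T + 4I) = 2, so geometric multiplicity = 1.
Geometric multiplicity < algebraic multiplicity, so T is not diagonalizable.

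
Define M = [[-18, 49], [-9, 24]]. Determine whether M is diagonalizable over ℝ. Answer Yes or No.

No

Characteristic polynomial: p(s) = s^2 - 6s + 9 = (s - 3)^2.
s = 3 has algebraic multiplicity 2; rank(M − 3I) = 1, so geometric multiplicity = 1.
Geometric multiplicity < algebraic multiplicity, so M is not diagonalizable.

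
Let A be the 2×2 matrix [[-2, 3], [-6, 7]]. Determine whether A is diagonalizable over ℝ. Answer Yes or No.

Characteristic polynomial: p(r) = r^2 - 5r + 4 = (r - 4)(r - 1).
All 2 eigenvalues are distinct, so A is diagonalizable.

Yes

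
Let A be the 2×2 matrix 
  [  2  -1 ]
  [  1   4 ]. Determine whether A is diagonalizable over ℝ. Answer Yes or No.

Characteristic polynomial: p(t) = t^2 - 6t + 9 = (t - 3)^2.
t = 3 has algebraic multiplicity 2; rank(A − 3I) = 1, so geometric multiplicity = 1.
Geometric multiplicity < algebraic multiplicity, so A is not diagonalizable.

No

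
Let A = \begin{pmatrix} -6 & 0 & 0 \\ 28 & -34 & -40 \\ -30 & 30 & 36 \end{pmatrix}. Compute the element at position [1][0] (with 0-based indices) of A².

80

Characteristic polynomial: λ^3 + 4λ^2 - 36λ - 144 = (λ - 6)(λ + 4)(λ + 6), so the eigenvalues are -6, -4, 6.
λ=-6: eigenvector (1, 1, 0).
λ=-4: eigenvector (0, 4, -3).
λ=6: eigenvector (0, -1, 1).
P = [[1, 0, 0], [1, 4, -1], [0, -3, 1]], D = diag(-6, -4, 6), P⁻¹ = [[1, 0, 0], [-1, 1, 1], [-3, 3, 4]].
A² = P·diag(36, 16, 36)·P⁻¹ = [[36, 0, 0], [80, -44, -80], [-60, 60, 96]].
The requested entry is 80.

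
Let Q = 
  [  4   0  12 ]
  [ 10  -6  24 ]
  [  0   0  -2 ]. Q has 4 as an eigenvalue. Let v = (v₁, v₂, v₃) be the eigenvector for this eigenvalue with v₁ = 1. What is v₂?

1

Q − 4I = [[0, 0, 12], [10, -10, 24], [0, 0, -6]].
Solving (Q − 4I)v = 0 gives the eigenspace spanned by (1, 1, 0).
With v₁ = 1, v = (1, 1, 0), so v₂ = 1.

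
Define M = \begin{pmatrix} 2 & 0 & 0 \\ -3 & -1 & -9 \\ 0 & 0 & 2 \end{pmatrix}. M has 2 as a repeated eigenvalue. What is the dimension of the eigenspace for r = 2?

M − 2I = [[0, 0, 0], [-3, -3, -9], [0, 0, 0]].
This matrix has rank 1, so its null space has dimension 3 − 1 = 2.

2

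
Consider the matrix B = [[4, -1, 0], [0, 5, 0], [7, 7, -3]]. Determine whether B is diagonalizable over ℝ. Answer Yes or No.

Yes

Characteristic polynomial: p(λ) = λ^3 - 6λ^2 - 7λ + 60 = (λ - 5)(λ - 4)(λ + 3).
All 3 eigenvalues are distinct, so B is diagonalizable.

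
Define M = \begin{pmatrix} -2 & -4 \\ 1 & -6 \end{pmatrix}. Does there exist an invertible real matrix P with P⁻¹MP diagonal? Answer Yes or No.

Characteristic polynomial: p(λ) = λ^2 + 8λ + 16 = (λ + 4)^2.
λ = -4 has algebraic multiplicity 2; rank(M + 4I) = 1, so geometric multiplicity = 1.
Geometric multiplicity < algebraic multiplicity, so M is not diagonalizable.

No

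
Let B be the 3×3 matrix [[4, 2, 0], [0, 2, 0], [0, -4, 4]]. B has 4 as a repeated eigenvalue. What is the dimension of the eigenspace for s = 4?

2

B − 4I = [[0, 2, 0], [0, -2, 0], [0, -4, 0]].
This matrix has rank 1, so its null space has dimension 3 − 1 = 2.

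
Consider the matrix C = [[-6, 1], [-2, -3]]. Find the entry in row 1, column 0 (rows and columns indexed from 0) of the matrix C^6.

23058

Characteristic polynomial: r^2 + 9r + 20 = (r + 4)(r + 5), so the eigenvalues are -5, -4.
r=-5: eigenvector (1, 1).
r=-4: eigenvector (1, 2).
P = [[1, 1], [1, 2]], D = diag(-5, -4), P⁻¹ = [[2, -1], [-1, 1]].
C⁶ = P·diag(15625, 4096)·P⁻¹ = [[27154, -11529], [23058, -7433]].
The requested entry is 23058.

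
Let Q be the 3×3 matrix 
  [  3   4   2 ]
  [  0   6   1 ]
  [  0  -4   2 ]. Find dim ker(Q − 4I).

Q − 4I = [[-1, 4, 2], [0, 2, 1], [0, -4, -2]].
This matrix has rank 2, so its null space has dimension 3 − 2 = 1.

1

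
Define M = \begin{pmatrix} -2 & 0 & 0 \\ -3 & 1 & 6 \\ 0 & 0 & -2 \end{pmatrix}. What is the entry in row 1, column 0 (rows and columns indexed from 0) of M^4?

Characteristic polynomial: s^3 + 3s^2 - 4 = (s - 1)(s + 2)^2, so the eigenvalues are -2, -2, 1.
s=-2: eigenvector (1, 1, 0).
s=-2: eigenvector (2, 0, 1).
s=1: eigenvector (0, 1, 0).
P = [[1, 2, 0], [1, 0, 1], [0, 1, 0]], D = diag(-2, -2, 1), P⁻¹ = [[1, 0, -2], [0, 0, 1], [-1, 1, 2]].
M⁴ = P·diag(16, 16, 1)·P⁻¹ = [[16, 0, 0], [15, 1, -30], [0, 0, 16]].
The requested entry is 15.

15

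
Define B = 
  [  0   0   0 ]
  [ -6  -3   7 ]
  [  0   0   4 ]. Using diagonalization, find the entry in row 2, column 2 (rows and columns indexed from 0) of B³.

Characteristic polynomial: r^3 - r^2 - 12r = r(r - 4)(r + 3), so the eigenvalues are -3, 0, 4.
r=0: eigenvector (1, -2, 0).
r=-3: eigenvector (0, 1, 0).
r=4: eigenvector (0, 1, 1).
P = [[1, 0, 0], [-2, 1, 1], [0, 0, 1]], D = diag(0, -3, 4), P⁻¹ = [[1, 0, 0], [2, 1, -1], [0, 0, 1]].
B³ = P·diag(0, -27, 64)·P⁻¹ = [[0, 0, 0], [-54, -27, 91], [0, 0, 64]].
The requested entry is 64.

64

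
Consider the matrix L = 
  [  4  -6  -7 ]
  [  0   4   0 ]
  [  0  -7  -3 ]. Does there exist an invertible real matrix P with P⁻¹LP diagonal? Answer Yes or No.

No

Characteristic polynomial: p(λ) = λ^3 - 5λ^2 - 8λ + 48 = (λ - 4)^2(λ + 3).
λ = 4 has algebraic multiplicity 2; rank(L − 4I) = 2, so geometric multiplicity = 1.
Geometric multiplicity < algebraic multiplicity, so L is not diagonalizable.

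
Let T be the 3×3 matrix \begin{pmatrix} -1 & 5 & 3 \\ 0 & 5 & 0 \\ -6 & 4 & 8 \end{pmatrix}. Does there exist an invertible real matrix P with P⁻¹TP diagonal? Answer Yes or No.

Characteristic polynomial: p(r) = r^3 - 12r^2 + 45r - 50 = (r - 5)^2(r - 2).
r = 5 has algebraic multiplicity 2; rank(T − 5I) = 2, so geometric multiplicity = 1.
Geometric multiplicity < algebraic multiplicity, so T is not diagonalizable.

No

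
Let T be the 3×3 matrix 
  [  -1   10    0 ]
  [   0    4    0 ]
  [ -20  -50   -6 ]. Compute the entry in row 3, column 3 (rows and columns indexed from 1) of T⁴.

Characteristic polynomial: r^3 + 3r^2 - 22r - 24 = (r - 4)(r + 1)(r + 6), so the eigenvalues are -6, -1, 4.
r=-1: eigenvector (1, 0, -4).
r=-6: eigenvector (0, 0, 1).
r=4: eigenvector (2, 1, -9).
P = [[1, 0, 2], [0, 0, 1], [-4, 1, -9]], D = diag(-1, -6, 4), P⁻¹ = [[1, -2, 0], [4, 1, 1], [0, 1, 0]].
T⁴ = P·diag(1, 1296, 256)·P⁻¹ = [[1, 510, 0], [0, 256, 0], [5180, -1000, 1296]].
The requested entry is 1296.

1296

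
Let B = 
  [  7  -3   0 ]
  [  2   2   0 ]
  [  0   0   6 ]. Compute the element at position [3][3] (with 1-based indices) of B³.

216

Characteristic polynomial: μ^3 - 15μ^2 + 74μ - 120 = (μ - 6)(μ - 5)(μ - 4), so the eigenvalues are 4, 5, 6.
μ=6: eigenvector (0, 0, 1).
μ=5: eigenvector (-3, -2, 0).
μ=4: eigenvector (1, 1, 0).
P = [[0, -3, 1], [0, -2, 1], [1, 0, 0]], D = diag(6, 5, 4), P⁻¹ = [[0, 0, 1], [-1, 1, 0], [-2, 3, 0]].
B³ = P·diag(216, 125, 64)·P⁻¹ = [[247, -183, 0], [122, -58, 0], [0, 0, 216]].
The requested entry is 216.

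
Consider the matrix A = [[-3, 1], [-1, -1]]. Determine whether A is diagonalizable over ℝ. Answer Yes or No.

No

Characteristic polynomial: p(λ) = λ^2 + 4λ + 4 = (λ + 2)^2.
λ = -2 has algebraic multiplicity 2; rank(A + 2I) = 1, so geometric multiplicity = 1.
Geometric multiplicity < algebraic multiplicity, so A is not diagonalizable.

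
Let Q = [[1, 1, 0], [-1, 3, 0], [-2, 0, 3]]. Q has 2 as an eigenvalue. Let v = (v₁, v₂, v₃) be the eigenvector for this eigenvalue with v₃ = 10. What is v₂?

Q − 2I = [[-1, 1, 0], [-1, 1, 0], [-2, 0, 1]].
Solving (Q − 2I)v = 0 gives the eigenspace spanned by (5, 5, 10).
With v₃ = 10, v = (5, 5, 10), so v₂ = 5.

5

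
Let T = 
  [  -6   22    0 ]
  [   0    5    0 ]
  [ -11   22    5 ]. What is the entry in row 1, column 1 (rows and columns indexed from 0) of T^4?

625

Characteristic polynomial: λ^3 - 4λ^2 - 35λ + 150 = (λ - 5)^2(λ + 6), so the eigenvalues are -6, 5, 5.
λ=-6: eigenvector (1, 0, 1).
λ=5: eigenvector (0, 0, 1).
λ=5: eigenvector (2, 1, 0).
P = [[1, 0, 2], [0, 0, 1], [1, 1, 0]], D = diag(-6, 5, 5), P⁻¹ = [[1, -2, 0], [-1, 2, 1], [0, 1, 0]].
T⁴ = P·diag(1296, 625, 625)·P⁻¹ = [[1296, -1342, 0], [0, 625, 0], [671, -1342, 625]].
The requested entry is 625.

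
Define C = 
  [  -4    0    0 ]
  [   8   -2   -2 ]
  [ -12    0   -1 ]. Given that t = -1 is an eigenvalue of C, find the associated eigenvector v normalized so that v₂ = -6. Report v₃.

C + 1I = [[-3, 0, 0], [8, -1, -2], [-12, 0, 0]].
Solving (C + 1I)v = 0 gives the eigenspace spanned by (0, -6, 3).
With v₂ = -6, v = (0, -6, 3), so v₃ = 3.

3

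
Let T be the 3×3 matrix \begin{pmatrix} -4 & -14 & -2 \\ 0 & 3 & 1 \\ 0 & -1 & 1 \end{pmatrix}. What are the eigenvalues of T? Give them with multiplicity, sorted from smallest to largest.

-4, 2, 2

Characteristic polynomial: p(r) = r^3 - 12r + 16 = (r - 2)^2(r + 4).
Roots (with multiplicity): -4, 2, 2.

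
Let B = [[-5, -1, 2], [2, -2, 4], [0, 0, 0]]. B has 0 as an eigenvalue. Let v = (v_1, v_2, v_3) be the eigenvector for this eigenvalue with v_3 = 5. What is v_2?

B = [[-5, -1, 2], [2, -2, 4], [0, 0, 0]].
Solving (B)v = 0 gives the eigenspace spanned by (0, 10, 5).
With v_3 = 5, v = (0, 10, 5), so v_2 = 10.

10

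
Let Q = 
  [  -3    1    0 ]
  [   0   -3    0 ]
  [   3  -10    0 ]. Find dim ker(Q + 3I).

Q + 3I = [[0, 1, 0], [0, 0, 0], [3, -10, 3]].
This matrix has rank 2, so its null space has dimension 3 − 2 = 1.

1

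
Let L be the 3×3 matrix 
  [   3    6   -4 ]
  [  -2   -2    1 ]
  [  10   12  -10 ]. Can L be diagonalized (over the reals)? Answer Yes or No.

No

Characteristic polynomial: p(t) = t^3 + 9t^2 + 24t + 20 = (t + 2)^2(t + 5).
t = -2 has algebraic multiplicity 2; rank(L + 2I) = 2, so geometric multiplicity = 1.
Geometric multiplicity < algebraic multiplicity, so L is not diagonalizable.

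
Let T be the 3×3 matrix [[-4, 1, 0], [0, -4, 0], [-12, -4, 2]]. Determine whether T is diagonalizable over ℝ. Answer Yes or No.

No

Characteristic polynomial: p(λ) = λ^3 + 6λ^2 - 32 = (λ - 2)(λ + 4)^2.
λ = -4 has algebraic multiplicity 2; rank(T + 4I) = 2, so geometric multiplicity = 1.
Geometric multiplicity < algebraic multiplicity, so T is not diagonalizable.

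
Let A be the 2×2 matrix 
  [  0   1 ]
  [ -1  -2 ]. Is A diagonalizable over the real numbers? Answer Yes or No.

No

Characteristic polynomial: p(λ) = λ^2 + 2λ + 1 = (λ + 1)^2.
λ = -1 has algebraic multiplicity 2; rank(A + 1I) = 1, so geometric multiplicity = 1.
Geometric multiplicity < algebraic multiplicity, so A is not diagonalizable.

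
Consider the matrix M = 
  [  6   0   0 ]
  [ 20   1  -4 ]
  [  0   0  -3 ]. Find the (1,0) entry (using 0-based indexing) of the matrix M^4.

5180

Characteristic polynomial: t^3 - 4t^2 - 15t + 18 = (t - 6)(t - 1)(t + 3), so the eigenvalues are -3, 1, 6.
t=6: eigenvector (1, 4, 0).
t=1: eigenvector (0, 1, 0).
t=-3: eigenvector (0, 1, 1).
P = [[1, 0, 0], [4, 1, 1], [0, 0, 1]], D = diag(6, 1, -3), P⁻¹ = [[1, 0, 0], [-4, 1, -1], [0, 0, 1]].
M⁴ = P·diag(1296, 1, 81)·P⁻¹ = [[1296, 0, 0], [5180, 1, 80], [0, 0, 81]].
The requested entry is 5180.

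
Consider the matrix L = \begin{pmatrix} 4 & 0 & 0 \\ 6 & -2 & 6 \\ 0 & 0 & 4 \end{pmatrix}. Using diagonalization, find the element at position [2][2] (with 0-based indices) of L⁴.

Characteristic polynomial: λ^3 - 6λ^2 + 32 = (λ - 4)^2(λ + 2), so the eigenvalues are -2, 4, 4.
λ=4: eigenvector (1, 0, -1).
λ=-2: eigenvector (0, 1, 0).
λ=4: eigenvector (0, 1, 1).
P = [[1, 0, 0], [0, 1, 1], [-1, 0, 1]], D = diag(4, -2, 4), P⁻¹ = [[1, 0, 0], [-1, 1, -1], [1, 0, 1]].
L⁴ = P·diag(256, 16, 256)·P⁻¹ = [[256, 0, 0], [240, 16, 240], [0, 0, 256]].
The requested entry is 256.

256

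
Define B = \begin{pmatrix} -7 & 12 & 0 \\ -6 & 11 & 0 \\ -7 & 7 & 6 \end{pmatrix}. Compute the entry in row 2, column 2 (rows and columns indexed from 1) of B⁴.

1249

Characteristic polynomial: s^3 - 10s^2 + 19s + 30 = (s - 6)(s - 5)(s + 1), so the eigenvalues are -1, 5, 6.
s=5: eigenvector (-1, -1, 0).
s=-1: eigenvector (2, 1, 1).
s=6: eigenvector (0, 0, 1).
P = [[-1, 2, 0], [-1, 1, 0], [0, 1, 1]], D = diag(5, -1, 6), P⁻¹ = [[1, -2, 0], [1, -1, 0], [-1, 1, 1]].
B⁴ = P·diag(625, 1, 1296)·P⁻¹ = [[-623, 1248, 0], [-624, 1249, 0], [-1295, 1295, 1296]].
The requested entry is 1249.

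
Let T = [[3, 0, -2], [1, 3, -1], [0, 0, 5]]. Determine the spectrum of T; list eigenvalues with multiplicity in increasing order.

3, 3, 5

Characteristic polynomial: p(r) = r^3 - 11r^2 + 39r - 45 = (r - 5)(r - 3)^2.
Roots (with multiplicity): 3, 3, 5.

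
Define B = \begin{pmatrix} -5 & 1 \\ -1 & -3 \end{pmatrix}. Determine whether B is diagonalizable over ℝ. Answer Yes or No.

No

Characteristic polynomial: p(μ) = μ^2 + 8μ + 16 = (μ + 4)^2.
μ = -4 has algebraic multiplicity 2; rank(B + 4I) = 1, so geometric multiplicity = 1.
Geometric multiplicity < algebraic multiplicity, so B is not diagonalizable.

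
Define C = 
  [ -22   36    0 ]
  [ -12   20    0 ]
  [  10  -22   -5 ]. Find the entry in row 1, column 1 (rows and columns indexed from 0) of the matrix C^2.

Characteristic polynomial: μ^3 + 7μ^2 + 2μ - 40 = (μ - 2)(μ + 4)(μ + 5), so the eigenvalues are -5, -4, 2.
μ=2: eigenvector (3, 2, -2).
μ=-4: eigenvector (2, 1, -2).
μ=-5: eigenvector (0, 0, 1).
P = [[3, 2, 0], [2, 1, 0], [-2, -2, 1]], D = diag(2, -4, -5), P⁻¹ = [[-1, 2, 0], [2, -3, 0], [2, -2, 1]].
C² = P·diag(4, 16, 25)·P⁻¹ = [[52, -72, 0], [24, -32, 0], [-6, 30, 25]].
The requested entry is -32.

-32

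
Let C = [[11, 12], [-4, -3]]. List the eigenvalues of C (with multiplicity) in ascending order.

Characteristic polynomial: p(t) = t^2 - 8t + 15 = (t - 5)(t - 3).
Roots (with multiplicity): 3, 5.

3, 5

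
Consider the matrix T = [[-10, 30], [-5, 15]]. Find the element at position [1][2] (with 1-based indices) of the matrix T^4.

3750

Characteristic polynomial: μ^2 - 5μ = μ(μ - 5), so the eigenvalues are 0, 5.
μ=5: eigenvector (-2, -1).
μ=0: eigenvector (3, 1).
P = [[-2, 3], [-1, 1]], D = diag(5, 0), P⁻¹ = [[1, -3], [1, -2]].
T⁴ = P·diag(625, 0)·P⁻¹ = [[-1250, 3750], [-625, 1875]].
The requested entry is 3750.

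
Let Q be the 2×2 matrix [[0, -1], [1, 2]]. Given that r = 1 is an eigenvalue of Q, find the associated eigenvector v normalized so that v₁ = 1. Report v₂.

Q − 1I = [[-1, -1], [1, 1]].
Solving (Q − 1I)v = 0 gives the eigenspace spanned by (1, -1).
With v₁ = 1, v = (1, -1), so v₂ = -1.

-1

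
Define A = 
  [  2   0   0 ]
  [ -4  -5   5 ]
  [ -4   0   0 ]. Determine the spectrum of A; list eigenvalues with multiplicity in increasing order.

Characteristic polynomial: p(r) = r^3 + 3r^2 - 10r = r(r - 2)(r + 5).
Roots (with multiplicity): -5, 0, 2.

-5, 0, 2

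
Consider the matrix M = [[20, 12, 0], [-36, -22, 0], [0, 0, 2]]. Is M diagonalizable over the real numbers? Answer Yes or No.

Characteristic polynomial: p(λ) = λ^3 - 12λ + 16 = (λ - 2)^2(λ + 4).
λ = 2 has algebraic multiplicity 2; rank(M − 2I) = 1, so geometric multiplicity = 2.
Every eigenvalue has geometric = algebraic multiplicity, so M is diagonalizable.

Yes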